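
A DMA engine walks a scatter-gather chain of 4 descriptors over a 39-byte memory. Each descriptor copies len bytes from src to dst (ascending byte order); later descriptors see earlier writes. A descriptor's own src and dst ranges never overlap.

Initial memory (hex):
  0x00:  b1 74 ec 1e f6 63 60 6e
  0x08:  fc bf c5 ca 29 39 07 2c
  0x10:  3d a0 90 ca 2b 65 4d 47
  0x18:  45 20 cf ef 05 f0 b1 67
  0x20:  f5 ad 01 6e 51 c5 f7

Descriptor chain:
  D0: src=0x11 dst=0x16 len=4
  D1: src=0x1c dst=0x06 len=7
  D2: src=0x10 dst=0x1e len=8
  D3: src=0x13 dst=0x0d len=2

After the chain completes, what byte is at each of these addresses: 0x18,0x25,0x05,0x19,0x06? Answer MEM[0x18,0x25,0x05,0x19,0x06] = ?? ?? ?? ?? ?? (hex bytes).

  after D0: wrote 4B at 0x16 = a090ca2b
  after D1: wrote 7B at 0x06 = 05f0b167f5ad01
  after D2: wrote 8B at 0x1e = 3da090ca2b65a090
  after D3: wrote 2B at 0x0d = ca2b
query mem[0x18]=0xca, mem[0x25]=0x90, mem[0x05]=0x63, mem[0x19]=0x2b, mem[0x06]=0x05

MEM[0x18,0x25,0x05,0x19,0x06] = ca 90 63 2b 05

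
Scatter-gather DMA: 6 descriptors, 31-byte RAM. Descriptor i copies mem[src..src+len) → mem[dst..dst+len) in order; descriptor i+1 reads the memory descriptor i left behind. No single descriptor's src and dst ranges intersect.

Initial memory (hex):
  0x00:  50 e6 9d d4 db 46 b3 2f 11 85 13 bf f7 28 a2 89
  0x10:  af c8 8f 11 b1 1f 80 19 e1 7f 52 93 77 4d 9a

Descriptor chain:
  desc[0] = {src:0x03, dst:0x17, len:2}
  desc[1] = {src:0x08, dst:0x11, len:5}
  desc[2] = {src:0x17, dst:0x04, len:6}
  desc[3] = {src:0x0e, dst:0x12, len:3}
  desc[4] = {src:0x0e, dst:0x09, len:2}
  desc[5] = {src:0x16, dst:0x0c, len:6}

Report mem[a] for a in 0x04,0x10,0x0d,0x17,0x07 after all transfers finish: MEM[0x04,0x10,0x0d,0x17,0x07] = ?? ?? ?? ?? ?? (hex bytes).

MEM[0x04,0x10,0x0d,0x17,0x07] = d4 52 d4 d4 52

#0 dst[0x17+2] := {0xd4,0xdb}
#1 dst[0x11+5] := {0x11,0x85,0x13,0xbf,0xf7}
#2 dst[0x04+6] := {0xd4,0xdb,0x7f,0x52,0x93,0x77}
#3 dst[0x12+3] := {0xa2,0x89,0xaf}
#4 dst[0x09+2] := {0xa2,0x89}
#5 dst[0x0c+6] := {0x80,0xd4,0xdb,0x7f,0x52,0x93}
query mem[0x04]=0xd4, mem[0x10]=0x52, mem[0x0d]=0xd4, mem[0x17]=0xd4, mem[0x07]=0x52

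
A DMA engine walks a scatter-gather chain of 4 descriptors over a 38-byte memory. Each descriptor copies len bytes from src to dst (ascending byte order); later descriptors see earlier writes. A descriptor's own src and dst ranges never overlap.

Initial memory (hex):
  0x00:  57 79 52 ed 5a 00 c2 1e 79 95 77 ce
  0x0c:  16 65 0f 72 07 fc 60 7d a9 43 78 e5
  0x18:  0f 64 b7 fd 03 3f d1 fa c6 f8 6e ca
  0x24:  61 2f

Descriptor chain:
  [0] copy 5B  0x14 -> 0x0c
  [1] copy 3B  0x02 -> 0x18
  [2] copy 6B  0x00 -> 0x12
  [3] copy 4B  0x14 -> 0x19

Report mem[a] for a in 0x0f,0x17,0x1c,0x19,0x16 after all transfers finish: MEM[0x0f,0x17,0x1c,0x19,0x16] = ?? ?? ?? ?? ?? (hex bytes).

  after D0: wrote 5B at 0x0c = a94378e50f
  after D1: wrote 3B at 0x18 = 52ed5a
  after D2: wrote 6B at 0x12 = 577952ed5a00
  after D3: wrote 4B at 0x19 = 52ed5a00
query mem[0x0f]=0xe5, mem[0x17]=0x00, mem[0x1c]=0x00, mem[0x19]=0x52, mem[0x16]=0x5a

MEM[0x0f,0x17,0x1c,0x19,0x16] = e5 00 00 52 5a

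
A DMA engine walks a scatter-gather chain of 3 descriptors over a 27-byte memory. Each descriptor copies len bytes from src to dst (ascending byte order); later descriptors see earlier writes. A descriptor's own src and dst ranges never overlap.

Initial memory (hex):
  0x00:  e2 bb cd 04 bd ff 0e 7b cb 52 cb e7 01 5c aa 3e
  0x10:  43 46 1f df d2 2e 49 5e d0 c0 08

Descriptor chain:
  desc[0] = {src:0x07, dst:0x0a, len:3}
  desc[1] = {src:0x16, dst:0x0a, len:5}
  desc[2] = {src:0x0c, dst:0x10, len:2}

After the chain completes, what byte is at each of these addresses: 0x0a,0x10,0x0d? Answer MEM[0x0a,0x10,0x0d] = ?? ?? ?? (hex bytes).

MEM[0x0a,0x10,0x0d] = 49 d0 c0

  after D0: wrote 3B at 0x0a = 7bcb52
  after D1: wrote 5B at 0x0a = 495ed0c008
  after D2: wrote 2B at 0x10 = d0c0
query mem[0x0a]=0x49, mem[0x10]=0xd0, mem[0x0d]=0xc0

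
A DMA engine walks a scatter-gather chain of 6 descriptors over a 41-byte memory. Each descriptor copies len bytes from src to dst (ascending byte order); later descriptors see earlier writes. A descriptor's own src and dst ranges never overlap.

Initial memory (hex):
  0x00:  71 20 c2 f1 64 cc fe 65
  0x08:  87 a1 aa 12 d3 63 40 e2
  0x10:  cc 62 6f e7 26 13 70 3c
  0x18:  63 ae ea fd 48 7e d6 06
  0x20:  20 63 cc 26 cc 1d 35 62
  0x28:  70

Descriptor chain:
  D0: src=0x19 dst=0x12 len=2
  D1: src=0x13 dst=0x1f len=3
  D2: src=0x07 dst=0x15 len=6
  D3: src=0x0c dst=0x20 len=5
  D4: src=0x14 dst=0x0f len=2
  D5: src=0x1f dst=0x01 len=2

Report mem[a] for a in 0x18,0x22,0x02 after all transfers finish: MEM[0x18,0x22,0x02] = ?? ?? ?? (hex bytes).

D0: mem[0x12..0x13] <- [ae ea]
D1: mem[0x1f..0x21] <- [ea 26 13]
D2: mem[0x15..0x1a] <- [65 87 a1 aa 12 d3]
D3: mem[0x20..0x24] <- [d3 63 40 e2 cc]
D4: mem[0x0f..0x10] <- [26 65]
D5: mem[0x01..0x02] <- [ea d3]
query mem[0x18]=0xaa, mem[0x22]=0x40, mem[0x02]=0xd3

MEM[0x18,0x22,0x02] = aa 40 d3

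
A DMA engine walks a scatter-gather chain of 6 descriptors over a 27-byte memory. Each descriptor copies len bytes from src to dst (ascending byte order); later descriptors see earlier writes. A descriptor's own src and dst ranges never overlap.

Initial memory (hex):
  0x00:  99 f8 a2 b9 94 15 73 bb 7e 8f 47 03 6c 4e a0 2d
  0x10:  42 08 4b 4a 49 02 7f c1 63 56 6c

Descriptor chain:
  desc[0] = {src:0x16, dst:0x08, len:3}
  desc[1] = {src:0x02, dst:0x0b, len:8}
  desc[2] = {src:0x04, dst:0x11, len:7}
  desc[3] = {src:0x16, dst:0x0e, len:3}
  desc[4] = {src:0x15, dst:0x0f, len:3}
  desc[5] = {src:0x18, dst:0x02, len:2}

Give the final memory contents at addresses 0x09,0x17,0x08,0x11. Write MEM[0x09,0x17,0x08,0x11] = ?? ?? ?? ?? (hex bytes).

MEM[0x09,0x17,0x08,0x11] = c1 63 7f 63

  after D0: wrote 3B at 0x08 = 7fc163
  after D1: wrote 8B at 0x0b = a2b9941573bb7fc1
  after D2: wrote 7B at 0x11 = 941573bb7fc163
  after D3: wrote 3B at 0x0e = c16363
  after D4: wrote 3B at 0x0f = 7fc163
  after D5: wrote 2B at 0x02 = 6356
query mem[0x09]=0xc1, mem[0x17]=0x63, mem[0x08]=0x7f, mem[0x11]=0x63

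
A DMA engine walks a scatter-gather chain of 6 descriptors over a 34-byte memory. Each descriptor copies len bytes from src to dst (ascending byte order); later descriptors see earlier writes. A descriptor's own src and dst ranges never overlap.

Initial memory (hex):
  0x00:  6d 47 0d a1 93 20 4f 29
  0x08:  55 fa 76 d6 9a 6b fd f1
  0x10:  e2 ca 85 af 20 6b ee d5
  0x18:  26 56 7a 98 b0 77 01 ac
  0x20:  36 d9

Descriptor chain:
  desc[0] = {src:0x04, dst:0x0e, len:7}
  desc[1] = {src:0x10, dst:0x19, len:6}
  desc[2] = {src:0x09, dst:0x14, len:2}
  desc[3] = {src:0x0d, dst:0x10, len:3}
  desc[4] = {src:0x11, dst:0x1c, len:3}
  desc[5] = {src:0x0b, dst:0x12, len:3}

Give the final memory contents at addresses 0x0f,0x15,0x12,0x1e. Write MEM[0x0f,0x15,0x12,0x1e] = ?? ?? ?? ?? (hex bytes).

MEM[0x0f,0x15,0x12,0x1e] = 20 76 d6 fa

D0: mem[0x0e..0x14] <- [93 20 4f 29 55 fa 76]
D1: mem[0x19..0x1e] <- [4f 29 55 fa 76 6b]
D2: mem[0x14..0x15] <- [fa 76]
D3: mem[0x10..0x12] <- [6b 93 20]
D4: mem[0x1c..0x1e] <- [93 20 fa]
D5: mem[0x12..0x14] <- [d6 9a 6b]
query mem[0x0f]=0x20, mem[0x15]=0x76, mem[0x12]=0xd6, mem[0x1e]=0xfa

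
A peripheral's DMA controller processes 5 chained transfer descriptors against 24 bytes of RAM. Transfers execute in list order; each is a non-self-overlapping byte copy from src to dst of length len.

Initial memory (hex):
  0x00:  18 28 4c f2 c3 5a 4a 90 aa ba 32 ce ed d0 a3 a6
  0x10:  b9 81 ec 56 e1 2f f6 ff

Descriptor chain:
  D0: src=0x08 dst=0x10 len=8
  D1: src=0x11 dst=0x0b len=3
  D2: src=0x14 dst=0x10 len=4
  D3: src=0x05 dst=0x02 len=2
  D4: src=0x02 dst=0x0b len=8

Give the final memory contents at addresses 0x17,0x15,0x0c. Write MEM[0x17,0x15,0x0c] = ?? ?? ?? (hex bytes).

[0] 0x08->0x10 len=8 : aa ba 32 ce ed d0 a3 a6
[1] 0x11->0x0b len=3 : ba 32 ce
[2] 0x14->0x10 len=4 : ed d0 a3 a6
[3] 0x05->0x02 len=2 : 5a 4a
[4] 0x02->0x0b len=8 : 5a 4a c3 5a 4a 90 aa ba
query mem[0x17]=0xa6, mem[0x15]=0xd0, mem[0x0c]=0x4a

MEM[0x17,0x15,0x0c] = a6 d0 4a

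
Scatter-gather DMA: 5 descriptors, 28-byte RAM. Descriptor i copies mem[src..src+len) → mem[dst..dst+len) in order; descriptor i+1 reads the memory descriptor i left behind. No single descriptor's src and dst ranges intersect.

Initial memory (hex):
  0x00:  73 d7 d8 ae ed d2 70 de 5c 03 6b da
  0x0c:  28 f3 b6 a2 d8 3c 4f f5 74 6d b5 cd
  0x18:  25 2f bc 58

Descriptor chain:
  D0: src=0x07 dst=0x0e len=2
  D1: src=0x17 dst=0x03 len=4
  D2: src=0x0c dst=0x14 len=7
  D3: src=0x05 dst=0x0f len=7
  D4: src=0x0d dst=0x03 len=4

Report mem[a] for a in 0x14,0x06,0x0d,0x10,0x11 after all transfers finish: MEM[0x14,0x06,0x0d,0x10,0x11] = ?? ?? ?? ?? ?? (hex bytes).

  after D0: wrote 2B at 0x0e = de5c
  after D1: wrote 4B at 0x03 = cd252fbc
  after D2: wrote 7B at 0x14 = 28f3de5cd83c4f
  after D3: wrote 7B at 0x0f = 2fbcde5c036bda
  after D4: wrote 4B at 0x03 = f3de2fbc
query mem[0x14]=0x6b, mem[0x06]=0xbc, mem[0x0d]=0xf3, mem[0x10]=0xbc, mem[0x11]=0xde

MEM[0x14,0x06,0x0d,0x10,0x11] = 6b bc f3 bc de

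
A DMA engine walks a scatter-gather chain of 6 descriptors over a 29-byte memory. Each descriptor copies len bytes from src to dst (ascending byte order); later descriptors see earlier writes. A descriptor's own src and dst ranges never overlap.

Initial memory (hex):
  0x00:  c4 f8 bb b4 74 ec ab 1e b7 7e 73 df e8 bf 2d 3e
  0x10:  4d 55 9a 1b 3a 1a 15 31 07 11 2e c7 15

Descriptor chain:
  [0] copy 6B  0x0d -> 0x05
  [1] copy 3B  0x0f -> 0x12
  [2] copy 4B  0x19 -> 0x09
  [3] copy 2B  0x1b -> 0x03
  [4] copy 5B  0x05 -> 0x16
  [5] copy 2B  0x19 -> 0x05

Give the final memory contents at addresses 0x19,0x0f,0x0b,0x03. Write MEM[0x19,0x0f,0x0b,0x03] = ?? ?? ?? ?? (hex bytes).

  after D0: wrote 6B at 0x05 = bf2d3e4d559a
  after D1: wrote 3B at 0x12 = 3e4d55
  after D2: wrote 4B at 0x09 = 112ec715
  after D3: wrote 2B at 0x03 = c715
  after D4: wrote 5B at 0x16 = bf2d3e4d11
  after D5: wrote 2B at 0x05 = 4d11
query mem[0x19]=0x4d, mem[0x0f]=0x3e, mem[0x0b]=0xc7, mem[0x03]=0xc7

MEM[0x19,0x0f,0x0b,0x03] = 4d 3e c7 c7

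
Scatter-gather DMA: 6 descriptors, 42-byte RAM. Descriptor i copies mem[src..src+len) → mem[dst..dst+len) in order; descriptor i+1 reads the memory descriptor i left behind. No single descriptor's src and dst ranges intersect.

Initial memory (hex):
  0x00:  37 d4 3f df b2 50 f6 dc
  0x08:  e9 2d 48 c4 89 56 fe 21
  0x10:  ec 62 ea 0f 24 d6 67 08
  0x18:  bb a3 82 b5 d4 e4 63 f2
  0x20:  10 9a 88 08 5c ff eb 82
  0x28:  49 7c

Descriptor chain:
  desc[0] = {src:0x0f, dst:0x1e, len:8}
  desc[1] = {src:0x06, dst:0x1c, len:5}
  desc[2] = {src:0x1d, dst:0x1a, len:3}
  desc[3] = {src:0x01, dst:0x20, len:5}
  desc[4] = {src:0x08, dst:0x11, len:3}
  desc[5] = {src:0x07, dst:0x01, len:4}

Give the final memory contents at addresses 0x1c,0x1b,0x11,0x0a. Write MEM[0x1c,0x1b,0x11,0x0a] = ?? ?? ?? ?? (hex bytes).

#0 dst[0x1e+8] := {0x21,0xec,0x62,0xea,0x0f,0x24,0xd6,0x67}
#1 dst[0x1c+5] := {0xf6,0xdc,0xe9,0x2d,0x48}
#2 dst[0x1a+3] := {0xdc,0xe9,0x2d}
#3 dst[0x20+5] := {0xd4,0x3f,0xdf,0xb2,0x50}
#4 dst[0x11+3] := {0xe9,0x2d,0x48}
#5 dst[0x01+4] := {0xdc,0xe9,0x2d,0x48}
query mem[0x1c]=0x2d, mem[0x1b]=0xe9, mem[0x11]=0xe9, mem[0x0a]=0x48

MEM[0x1c,0x1b,0x11,0x0a] = 2d e9 e9 48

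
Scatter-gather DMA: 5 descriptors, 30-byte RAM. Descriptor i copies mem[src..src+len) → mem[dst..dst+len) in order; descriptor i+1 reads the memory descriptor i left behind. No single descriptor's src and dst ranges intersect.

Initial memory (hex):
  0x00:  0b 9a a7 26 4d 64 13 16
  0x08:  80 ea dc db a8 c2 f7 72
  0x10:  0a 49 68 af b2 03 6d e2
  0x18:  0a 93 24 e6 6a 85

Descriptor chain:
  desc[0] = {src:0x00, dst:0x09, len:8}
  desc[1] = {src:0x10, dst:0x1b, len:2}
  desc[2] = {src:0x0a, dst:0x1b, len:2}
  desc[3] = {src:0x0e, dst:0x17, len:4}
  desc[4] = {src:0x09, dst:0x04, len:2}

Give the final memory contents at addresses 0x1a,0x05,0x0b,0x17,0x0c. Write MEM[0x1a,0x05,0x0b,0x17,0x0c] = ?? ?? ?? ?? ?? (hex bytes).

  after D0: wrote 8B at 0x09 = 0b9aa7264d641316
  after D1: wrote 2B at 0x1b = 1649
  after D2: wrote 2B at 0x1b = 9aa7
  after D3: wrote 4B at 0x17 = 64131649
  after D4: wrote 2B at 0x04 = 0b9a
query mem[0x1a]=0x49, mem[0x05]=0x9a, mem[0x0b]=0xa7, mem[0x17]=0x64, mem[0x0c]=0x26

MEM[0x1a,0x05,0x0b,0x17,0x0c] = 49 9a a7 64 26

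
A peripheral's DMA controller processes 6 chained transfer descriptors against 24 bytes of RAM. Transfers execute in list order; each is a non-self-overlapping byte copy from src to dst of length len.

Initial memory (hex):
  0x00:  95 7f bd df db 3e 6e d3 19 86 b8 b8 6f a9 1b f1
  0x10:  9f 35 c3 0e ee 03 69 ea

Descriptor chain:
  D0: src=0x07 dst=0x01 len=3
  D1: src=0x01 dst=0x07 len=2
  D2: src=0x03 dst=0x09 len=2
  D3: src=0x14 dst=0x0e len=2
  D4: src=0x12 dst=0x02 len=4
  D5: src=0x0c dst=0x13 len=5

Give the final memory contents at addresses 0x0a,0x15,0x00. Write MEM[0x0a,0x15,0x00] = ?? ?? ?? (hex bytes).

MEM[0x0a,0x15,0x00] = db ee 95

  after D0: wrote 3B at 0x01 = d31986
  after D1: wrote 2B at 0x07 = d319
  after D2: wrote 2B at 0x09 = 86db
  after D3: wrote 2B at 0x0e = ee03
  after D4: wrote 4B at 0x02 = c30eee03
  after D5: wrote 5B at 0x13 = 6fa9ee039f
query mem[0x0a]=0xdb, mem[0x15]=0xee, mem[0x00]=0x95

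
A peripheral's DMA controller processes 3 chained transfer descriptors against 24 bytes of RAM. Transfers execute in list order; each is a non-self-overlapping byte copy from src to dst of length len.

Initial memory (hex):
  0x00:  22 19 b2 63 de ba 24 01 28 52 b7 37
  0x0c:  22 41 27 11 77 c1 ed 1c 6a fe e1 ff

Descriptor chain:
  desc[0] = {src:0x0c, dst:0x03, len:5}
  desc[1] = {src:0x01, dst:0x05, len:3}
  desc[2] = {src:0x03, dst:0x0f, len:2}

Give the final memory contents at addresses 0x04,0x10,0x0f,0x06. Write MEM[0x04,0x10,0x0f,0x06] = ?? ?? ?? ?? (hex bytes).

MEM[0x04,0x10,0x0f,0x06] = 41 41 22 b2

[0] 0x0c->0x03 len=5 : 22 41 27 11 77
[1] 0x01->0x05 len=3 : 19 b2 22
[2] 0x03->0x0f len=2 : 22 41
query mem[0x04]=0x41, mem[0x10]=0x41, mem[0x0f]=0x22, mem[0x06]=0xb2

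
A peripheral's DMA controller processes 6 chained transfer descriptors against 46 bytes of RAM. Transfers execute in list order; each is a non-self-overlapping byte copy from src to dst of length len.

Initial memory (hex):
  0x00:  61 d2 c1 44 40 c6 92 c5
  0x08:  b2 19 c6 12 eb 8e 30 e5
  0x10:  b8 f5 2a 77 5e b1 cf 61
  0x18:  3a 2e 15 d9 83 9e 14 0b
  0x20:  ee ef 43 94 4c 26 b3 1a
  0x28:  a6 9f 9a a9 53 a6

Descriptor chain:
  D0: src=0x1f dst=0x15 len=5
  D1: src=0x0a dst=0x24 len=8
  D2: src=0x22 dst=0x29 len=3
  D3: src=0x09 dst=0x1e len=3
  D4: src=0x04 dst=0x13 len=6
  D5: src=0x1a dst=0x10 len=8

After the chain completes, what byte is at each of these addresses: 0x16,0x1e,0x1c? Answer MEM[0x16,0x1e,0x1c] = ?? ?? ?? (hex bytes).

MEM[0x16,0x1e,0x1c] = 12 19 83

[0] 0x1f->0x15 len=5 : 0b ee ef 43 94
[1] 0x0a->0x24 len=8 : c6 12 eb 8e 30 e5 b8 f5
[2] 0x22->0x29 len=3 : 43 94 c6
[3] 0x09->0x1e len=3 : 19 c6 12
[4] 0x04->0x13 len=6 : 40 c6 92 c5 b2 19
[5] 0x1a->0x10 len=8 : 15 d9 83 9e 19 c6 12 ef
query mem[0x16]=0x12, mem[0x1e]=0x19, mem[0x1c]=0x83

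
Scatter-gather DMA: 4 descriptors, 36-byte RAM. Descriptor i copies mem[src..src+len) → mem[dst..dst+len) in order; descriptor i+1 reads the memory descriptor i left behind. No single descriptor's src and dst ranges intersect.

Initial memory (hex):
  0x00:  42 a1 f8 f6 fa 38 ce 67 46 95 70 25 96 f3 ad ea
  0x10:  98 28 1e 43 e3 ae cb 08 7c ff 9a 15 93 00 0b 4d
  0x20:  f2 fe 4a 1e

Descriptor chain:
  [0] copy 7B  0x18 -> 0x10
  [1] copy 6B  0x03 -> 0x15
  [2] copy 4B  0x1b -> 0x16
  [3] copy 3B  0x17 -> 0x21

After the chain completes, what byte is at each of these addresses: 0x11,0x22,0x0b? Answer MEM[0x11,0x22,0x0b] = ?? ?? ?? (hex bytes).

[0] 0x18->0x10 len=7 : 7c ff 9a 15 93 00 0b
[1] 0x03->0x15 len=6 : f6 fa 38 ce 67 46
[2] 0x1b->0x16 len=4 : 15 93 00 0b
[3] 0x17->0x21 len=3 : 93 00 0b
query mem[0x11]=0xff, mem[0x22]=0x00, mem[0x0b]=0x25

MEM[0x11,0x22,0x0b] = ff 00 25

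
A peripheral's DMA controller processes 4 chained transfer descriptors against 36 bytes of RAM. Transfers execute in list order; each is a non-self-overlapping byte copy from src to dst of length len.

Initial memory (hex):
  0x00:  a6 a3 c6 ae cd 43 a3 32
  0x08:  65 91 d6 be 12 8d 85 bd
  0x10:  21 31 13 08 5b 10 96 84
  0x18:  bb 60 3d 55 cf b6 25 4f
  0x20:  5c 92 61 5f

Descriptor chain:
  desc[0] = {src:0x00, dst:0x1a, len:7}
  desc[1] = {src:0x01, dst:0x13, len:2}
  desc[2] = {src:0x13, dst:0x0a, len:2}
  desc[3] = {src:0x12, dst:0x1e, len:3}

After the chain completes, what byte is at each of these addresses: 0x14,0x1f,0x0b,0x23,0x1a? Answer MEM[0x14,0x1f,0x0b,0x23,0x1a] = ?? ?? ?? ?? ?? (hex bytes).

D0: mem[0x1a..0x20] <- [a6 a3 c6 ae cd 43 a3]
D1: mem[0x13..0x14] <- [a3 c6]
D2: mem[0x0a..0x0b] <- [a3 c6]
D3: mem[0x1e..0x20] <- [13 a3 c6]
query mem[0x14]=0xc6, mem[0x1f]=0xa3, mem[0x0b]=0xc6, mem[0x23]=0x5f, mem[0x1a]=0xa6

MEM[0x14,0x1f,0x0b,0x23,0x1a] = c6 a3 c6 5f a6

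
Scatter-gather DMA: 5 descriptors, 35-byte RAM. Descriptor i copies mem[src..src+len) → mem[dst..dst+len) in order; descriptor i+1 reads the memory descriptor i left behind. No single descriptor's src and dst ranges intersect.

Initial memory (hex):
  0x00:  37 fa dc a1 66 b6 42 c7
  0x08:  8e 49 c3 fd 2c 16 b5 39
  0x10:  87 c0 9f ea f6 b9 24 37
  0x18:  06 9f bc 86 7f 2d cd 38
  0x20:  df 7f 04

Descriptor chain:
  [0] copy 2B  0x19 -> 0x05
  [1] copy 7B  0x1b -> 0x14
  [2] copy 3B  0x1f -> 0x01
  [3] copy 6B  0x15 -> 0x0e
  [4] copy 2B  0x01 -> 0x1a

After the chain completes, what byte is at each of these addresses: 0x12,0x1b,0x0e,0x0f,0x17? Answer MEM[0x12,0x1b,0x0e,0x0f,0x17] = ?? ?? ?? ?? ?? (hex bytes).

[0] 0x19->0x05 len=2 : 9f bc
[1] 0x1b->0x14 len=7 : 86 7f 2d cd 38 df 7f
[2] 0x1f->0x01 len=3 : 38 df 7f
[3] 0x15->0x0e len=6 : 7f 2d cd 38 df 7f
[4] 0x01->0x1a len=2 : 38 df
query mem[0x12]=0xdf, mem[0x1b]=0xdf, mem[0x0e]=0x7f, mem[0x0f]=0x2d, mem[0x17]=0xcd

MEM[0x12,0x1b,0x0e,0x0f,0x17] = df df 7f 2d cd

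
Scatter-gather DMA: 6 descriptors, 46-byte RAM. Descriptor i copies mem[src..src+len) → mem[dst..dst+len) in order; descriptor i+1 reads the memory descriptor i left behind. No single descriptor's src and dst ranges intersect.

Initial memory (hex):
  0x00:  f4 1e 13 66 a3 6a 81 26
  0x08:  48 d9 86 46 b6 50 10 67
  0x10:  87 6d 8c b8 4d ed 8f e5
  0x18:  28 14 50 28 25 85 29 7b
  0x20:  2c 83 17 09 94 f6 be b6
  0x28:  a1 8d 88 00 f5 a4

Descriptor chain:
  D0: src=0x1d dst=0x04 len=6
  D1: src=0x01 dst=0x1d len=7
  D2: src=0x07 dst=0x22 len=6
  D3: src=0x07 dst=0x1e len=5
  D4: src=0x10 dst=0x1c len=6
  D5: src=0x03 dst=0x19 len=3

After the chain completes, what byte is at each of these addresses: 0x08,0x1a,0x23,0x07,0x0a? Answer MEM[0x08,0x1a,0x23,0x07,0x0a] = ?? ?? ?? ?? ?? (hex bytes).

MEM[0x08,0x1a,0x23,0x07,0x0a] = 83 85 83 2c 86

[0] 0x1d->0x04 len=6 : 85 29 7b 2c 83 17
[1] 0x01->0x1d len=7 : 1e 13 66 85 29 7b 2c
[2] 0x07->0x22 len=6 : 2c 83 17 86 46 b6
[3] 0x07->0x1e len=5 : 2c 83 17 86 46
[4] 0x10->0x1c len=6 : 87 6d 8c b8 4d ed
[5] 0x03->0x19 len=3 : 66 85 29
query mem[0x08]=0x83, mem[0x1a]=0x85, mem[0x23]=0x83, mem[0x07]=0x2c, mem[0x0a]=0x86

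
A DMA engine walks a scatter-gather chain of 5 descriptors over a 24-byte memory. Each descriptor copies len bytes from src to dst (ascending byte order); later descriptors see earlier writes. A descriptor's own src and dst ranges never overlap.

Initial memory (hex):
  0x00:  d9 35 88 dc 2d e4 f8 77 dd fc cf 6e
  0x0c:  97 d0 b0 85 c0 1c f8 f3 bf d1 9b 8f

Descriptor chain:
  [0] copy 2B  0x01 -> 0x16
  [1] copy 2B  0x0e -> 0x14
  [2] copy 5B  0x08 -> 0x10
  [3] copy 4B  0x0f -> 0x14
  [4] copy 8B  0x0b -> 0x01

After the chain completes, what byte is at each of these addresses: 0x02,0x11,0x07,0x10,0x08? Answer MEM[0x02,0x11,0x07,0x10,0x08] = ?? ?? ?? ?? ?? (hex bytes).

D0: mem[0x16..0x17] <- [35 88]
D1: mem[0x14..0x15] <- [b0 85]
D2: mem[0x10..0x14] <- [dd fc cf 6e 97]
D3: mem[0x14..0x17] <- [85 dd fc cf]
D4: mem[0x01..0x08] <- [6e 97 d0 b0 85 dd fc cf]
query mem[0x02]=0x97, mem[0x11]=0xfc, mem[0x07]=0xfc, mem[0x10]=0xdd, mem[0x08]=0xcf

MEM[0x02,0x11,0x07,0x10,0x08] = 97 fc fc dd cf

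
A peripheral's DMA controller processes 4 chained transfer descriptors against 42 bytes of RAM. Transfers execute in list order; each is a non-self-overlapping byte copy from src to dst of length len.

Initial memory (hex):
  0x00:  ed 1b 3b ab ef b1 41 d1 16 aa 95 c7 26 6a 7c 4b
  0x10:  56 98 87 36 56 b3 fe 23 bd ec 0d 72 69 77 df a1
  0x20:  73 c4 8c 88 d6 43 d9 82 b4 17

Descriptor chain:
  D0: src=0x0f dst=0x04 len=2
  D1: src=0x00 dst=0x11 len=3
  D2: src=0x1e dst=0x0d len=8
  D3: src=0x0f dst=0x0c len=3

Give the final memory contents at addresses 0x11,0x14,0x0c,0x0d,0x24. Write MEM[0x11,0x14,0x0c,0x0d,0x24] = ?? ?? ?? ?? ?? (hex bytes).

MEM[0x11,0x14,0x0c,0x0d,0x24] = 8c 43 73 c4 d6

D0: mem[0x04..0x05] <- [4b 56]
D1: mem[0x11..0x13] <- [ed 1b 3b]
D2: mem[0x0d..0x14] <- [df a1 73 c4 8c 88 d6 43]
D3: mem[0x0c..0x0e] <- [73 c4 8c]
query mem[0x11]=0x8c, mem[0x14]=0x43, mem[0x0c]=0x73, mem[0x0d]=0xc4, mem[0x24]=0xd6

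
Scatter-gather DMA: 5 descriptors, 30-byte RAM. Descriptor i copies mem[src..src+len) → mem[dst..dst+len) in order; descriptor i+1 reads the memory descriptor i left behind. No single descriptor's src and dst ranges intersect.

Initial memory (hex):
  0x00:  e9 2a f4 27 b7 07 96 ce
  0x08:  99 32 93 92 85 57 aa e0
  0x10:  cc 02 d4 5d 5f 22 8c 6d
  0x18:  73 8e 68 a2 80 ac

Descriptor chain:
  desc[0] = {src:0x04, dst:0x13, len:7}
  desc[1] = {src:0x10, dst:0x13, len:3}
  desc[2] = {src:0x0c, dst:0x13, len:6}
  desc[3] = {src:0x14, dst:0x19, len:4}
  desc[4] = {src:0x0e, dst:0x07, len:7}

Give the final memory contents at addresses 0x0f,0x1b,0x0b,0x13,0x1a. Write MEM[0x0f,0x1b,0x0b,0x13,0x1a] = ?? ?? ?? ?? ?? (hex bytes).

MEM[0x0f,0x1b,0x0b,0x13,0x1a] = e0 e0 d4 85 aa

D0: mem[0x13..0x19] <- [b7 07 96 ce 99 32 93]
D1: mem[0x13..0x15] <- [cc 02 d4]
D2: mem[0x13..0x18] <- [85 57 aa e0 cc 02]
D3: mem[0x19..0x1c] <- [57 aa e0 cc]
D4: mem[0x07..0x0d] <- [aa e0 cc 02 d4 85 57]
query mem[0x0f]=0xe0, mem[0x1b]=0xe0, mem[0x0b]=0xd4, mem[0x13]=0x85, mem[0x1a]=0xaa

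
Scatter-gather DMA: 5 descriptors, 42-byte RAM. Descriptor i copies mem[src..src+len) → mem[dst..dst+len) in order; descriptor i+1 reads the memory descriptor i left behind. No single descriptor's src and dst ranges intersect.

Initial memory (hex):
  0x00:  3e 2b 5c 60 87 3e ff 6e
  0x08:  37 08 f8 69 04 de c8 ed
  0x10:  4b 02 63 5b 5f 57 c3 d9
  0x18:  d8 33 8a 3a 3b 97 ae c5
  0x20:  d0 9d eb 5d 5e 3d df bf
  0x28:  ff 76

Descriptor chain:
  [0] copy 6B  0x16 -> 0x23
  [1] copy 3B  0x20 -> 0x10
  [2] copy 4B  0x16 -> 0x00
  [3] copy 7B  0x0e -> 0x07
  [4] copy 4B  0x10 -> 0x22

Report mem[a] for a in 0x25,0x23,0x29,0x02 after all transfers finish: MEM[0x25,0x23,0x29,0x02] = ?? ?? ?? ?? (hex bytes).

  after D0: wrote 6B at 0x23 = c3d9d8338a3a
  after D1: wrote 3B at 0x10 = d09deb
  after D2: wrote 4B at 0x00 = c3d9d833
  after D3: wrote 7B at 0x07 = c8edd09deb5b5f
  after D4: wrote 4B at 0x22 = d09deb5b
query mem[0x25]=0x5b, mem[0x23]=0x9d, mem[0x29]=0x76, mem[0x02]=0xd8

MEM[0x25,0x23,0x29,0x02] = 5b 9d 76 d8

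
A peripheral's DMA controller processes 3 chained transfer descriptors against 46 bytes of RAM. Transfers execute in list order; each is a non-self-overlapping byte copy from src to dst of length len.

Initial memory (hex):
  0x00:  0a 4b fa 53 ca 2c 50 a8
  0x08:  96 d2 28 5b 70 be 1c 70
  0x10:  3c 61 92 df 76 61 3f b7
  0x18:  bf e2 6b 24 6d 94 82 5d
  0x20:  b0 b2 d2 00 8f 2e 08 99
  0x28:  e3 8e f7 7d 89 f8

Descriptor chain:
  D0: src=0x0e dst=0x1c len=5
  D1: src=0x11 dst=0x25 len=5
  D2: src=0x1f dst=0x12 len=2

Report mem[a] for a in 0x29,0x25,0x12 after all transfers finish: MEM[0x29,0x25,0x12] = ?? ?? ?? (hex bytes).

MEM[0x29,0x25,0x12] = 61 61 61

D0: mem[0x1c..0x20] <- [1c 70 3c 61 92]
D1: mem[0x25..0x29] <- [61 92 df 76 61]
D2: mem[0x12..0x13] <- [61 92]
query mem[0x29]=0x61, mem[0x25]=0x61, mem[0x12]=0x61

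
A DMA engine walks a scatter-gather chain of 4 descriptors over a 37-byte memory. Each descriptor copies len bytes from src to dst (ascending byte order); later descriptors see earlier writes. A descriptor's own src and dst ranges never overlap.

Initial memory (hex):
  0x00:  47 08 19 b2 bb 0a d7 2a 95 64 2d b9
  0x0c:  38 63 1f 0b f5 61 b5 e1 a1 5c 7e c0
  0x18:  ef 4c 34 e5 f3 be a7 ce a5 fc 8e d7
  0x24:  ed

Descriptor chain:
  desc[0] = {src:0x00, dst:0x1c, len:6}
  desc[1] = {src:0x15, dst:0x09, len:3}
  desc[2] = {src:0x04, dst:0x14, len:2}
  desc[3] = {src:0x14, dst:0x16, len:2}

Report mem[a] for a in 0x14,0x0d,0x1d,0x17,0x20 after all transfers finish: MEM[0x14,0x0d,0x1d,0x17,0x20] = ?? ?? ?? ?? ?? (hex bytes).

MEM[0x14,0x0d,0x1d,0x17,0x20] = bb 63 08 0a bb

#0 dst[0x1c+6] := {0x47,0x08,0x19,0xb2,0xbb,0x0a}
#1 dst[0x09+3] := {0x5c,0x7e,0xc0}
#2 dst[0x14+2] := {0xbb,0x0a}
#3 dst[0x16+2] := {0xbb,0x0a}
query mem[0x14]=0xbb, mem[0x0d]=0x63, mem[0x1d]=0x08, mem[0x17]=0x0a, mem[0x20]=0xbb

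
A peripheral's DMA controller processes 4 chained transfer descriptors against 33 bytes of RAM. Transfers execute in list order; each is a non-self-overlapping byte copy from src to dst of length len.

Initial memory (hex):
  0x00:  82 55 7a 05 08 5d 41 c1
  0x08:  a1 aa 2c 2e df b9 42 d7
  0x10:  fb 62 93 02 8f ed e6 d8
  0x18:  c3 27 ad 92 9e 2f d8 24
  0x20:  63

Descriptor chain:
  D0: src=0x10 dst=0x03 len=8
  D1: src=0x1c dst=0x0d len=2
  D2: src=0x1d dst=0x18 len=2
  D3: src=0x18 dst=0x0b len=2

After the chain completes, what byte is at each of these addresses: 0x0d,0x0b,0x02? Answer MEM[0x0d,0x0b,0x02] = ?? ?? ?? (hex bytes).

D0: mem[0x03..0x0a] <- [fb 62 93 02 8f ed e6 d8]
D1: mem[0x0d..0x0e] <- [9e 2f]
D2: mem[0x18..0x19] <- [2f d8]
D3: mem[0x0b..0x0c] <- [2f d8]
query mem[0x0d]=0x9e, mem[0x0b]=0x2f, mem[0x02]=0x7a

MEM[0x0d,0x0b,0x02] = 9e 2f 7a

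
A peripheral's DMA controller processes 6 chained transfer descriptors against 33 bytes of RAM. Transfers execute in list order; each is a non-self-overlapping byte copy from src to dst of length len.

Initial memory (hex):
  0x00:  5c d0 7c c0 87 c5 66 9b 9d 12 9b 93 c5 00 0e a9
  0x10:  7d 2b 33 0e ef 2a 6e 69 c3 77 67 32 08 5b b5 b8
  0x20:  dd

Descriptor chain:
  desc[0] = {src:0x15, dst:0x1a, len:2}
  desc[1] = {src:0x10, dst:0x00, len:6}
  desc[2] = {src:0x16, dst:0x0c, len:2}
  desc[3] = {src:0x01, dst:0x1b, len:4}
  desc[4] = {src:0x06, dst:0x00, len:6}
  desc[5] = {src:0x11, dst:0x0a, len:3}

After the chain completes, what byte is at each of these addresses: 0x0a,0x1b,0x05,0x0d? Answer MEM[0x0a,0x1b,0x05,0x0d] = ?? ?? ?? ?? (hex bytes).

#0 dst[0x1a+2] := {0x2a,0x6e}
#1 dst[0x00+6] := {0x7d,0x2b,0x33,0x0e,0xef,0x2a}
#2 dst[0x0c+2] := {0x6e,0x69}
#3 dst[0x1b+4] := {0x2b,0x33,0x0e,0xef}
#4 dst[0x00+6] := {0x66,0x9b,0x9d,0x12,0x9b,0x93}
#5 dst[0x0a+3] := {0x2b,0x33,0x0e}
query mem[0x0a]=0x2b, mem[0x1b]=0x2b, mem[0x05]=0x93, mem[0x0d]=0x69

MEM[0x0a,0x1b,0x05,0x0d] = 2b 2b 93 69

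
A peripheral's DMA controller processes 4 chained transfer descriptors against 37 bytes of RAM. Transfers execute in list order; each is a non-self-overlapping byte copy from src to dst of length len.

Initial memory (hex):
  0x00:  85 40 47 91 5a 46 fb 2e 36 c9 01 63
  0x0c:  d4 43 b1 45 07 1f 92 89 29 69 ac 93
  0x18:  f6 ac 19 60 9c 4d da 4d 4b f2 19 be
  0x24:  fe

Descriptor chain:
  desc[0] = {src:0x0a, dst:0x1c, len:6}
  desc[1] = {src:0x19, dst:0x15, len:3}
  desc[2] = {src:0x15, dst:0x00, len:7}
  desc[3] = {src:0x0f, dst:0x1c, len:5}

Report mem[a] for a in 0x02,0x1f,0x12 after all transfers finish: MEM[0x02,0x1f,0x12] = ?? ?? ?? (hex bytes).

MEM[0x02,0x1f,0x12] = 60 92 92

  after D0: wrote 6B at 0x1c = 0163d443b145
  after D1: wrote 3B at 0x15 = ac1960
  after D2: wrote 7B at 0x00 = ac1960f6ac1960
  after D3: wrote 5B at 0x1c = 45071f9289
query mem[0x02]=0x60, mem[0x1f]=0x92, mem[0x12]=0x92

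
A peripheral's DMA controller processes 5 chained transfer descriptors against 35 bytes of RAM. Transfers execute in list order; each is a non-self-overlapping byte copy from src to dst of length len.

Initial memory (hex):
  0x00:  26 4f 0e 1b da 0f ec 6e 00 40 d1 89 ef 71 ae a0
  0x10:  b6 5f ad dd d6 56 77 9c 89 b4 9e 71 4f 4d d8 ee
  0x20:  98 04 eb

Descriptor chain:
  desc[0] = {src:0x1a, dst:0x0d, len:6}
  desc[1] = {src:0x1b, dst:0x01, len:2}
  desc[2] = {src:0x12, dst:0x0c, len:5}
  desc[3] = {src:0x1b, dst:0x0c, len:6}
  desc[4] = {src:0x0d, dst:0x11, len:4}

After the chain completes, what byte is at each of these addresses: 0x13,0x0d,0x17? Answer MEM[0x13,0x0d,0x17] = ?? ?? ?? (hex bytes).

#0 dst[0x0d+6] := {0x9e,0x71,0x4f,0x4d,0xd8,0xee}
#1 dst[0x01+2] := {0x71,0x4f}
#2 dst[0x0c+5] := {0xee,0xdd,0xd6,0x56,0x77}
#3 dst[0x0c+6] := {0x71,0x4f,0x4d,0xd8,0xee,0x98}
#4 dst[0x11+4] := {0x4f,0x4d,0xd8,0xee}
query mem[0x13]=0xd8, mem[0x0d]=0x4f, mem[0x17]=0x9c

MEM[0x13,0x0d,0x17] = d8 4f 9c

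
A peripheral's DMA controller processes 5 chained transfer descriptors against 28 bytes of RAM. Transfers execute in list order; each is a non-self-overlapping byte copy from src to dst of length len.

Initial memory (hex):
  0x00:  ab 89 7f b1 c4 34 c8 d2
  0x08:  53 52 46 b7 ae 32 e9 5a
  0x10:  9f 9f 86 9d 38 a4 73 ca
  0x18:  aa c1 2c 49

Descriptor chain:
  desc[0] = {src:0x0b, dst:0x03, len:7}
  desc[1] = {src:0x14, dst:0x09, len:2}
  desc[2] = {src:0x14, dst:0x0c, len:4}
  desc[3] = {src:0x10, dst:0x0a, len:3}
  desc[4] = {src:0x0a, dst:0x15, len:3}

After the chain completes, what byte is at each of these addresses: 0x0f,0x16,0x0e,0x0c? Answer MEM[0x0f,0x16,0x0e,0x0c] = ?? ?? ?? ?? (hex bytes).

MEM[0x0f,0x16,0x0e,0x0c] = ca 9f 73 86

  after D0: wrote 7B at 0x03 = b7ae32e95a9f9f
  after D1: wrote 2B at 0x09 = 38a4
  after D2: wrote 4B at 0x0c = 38a473ca
  after D3: wrote 3B at 0x0a = 9f9f86
  after D4: wrote 3B at 0x15 = 9f9f86
query mem[0x0f]=0xca, mem[0x16]=0x9f, mem[0x0e]=0x73, mem[0x0c]=0x86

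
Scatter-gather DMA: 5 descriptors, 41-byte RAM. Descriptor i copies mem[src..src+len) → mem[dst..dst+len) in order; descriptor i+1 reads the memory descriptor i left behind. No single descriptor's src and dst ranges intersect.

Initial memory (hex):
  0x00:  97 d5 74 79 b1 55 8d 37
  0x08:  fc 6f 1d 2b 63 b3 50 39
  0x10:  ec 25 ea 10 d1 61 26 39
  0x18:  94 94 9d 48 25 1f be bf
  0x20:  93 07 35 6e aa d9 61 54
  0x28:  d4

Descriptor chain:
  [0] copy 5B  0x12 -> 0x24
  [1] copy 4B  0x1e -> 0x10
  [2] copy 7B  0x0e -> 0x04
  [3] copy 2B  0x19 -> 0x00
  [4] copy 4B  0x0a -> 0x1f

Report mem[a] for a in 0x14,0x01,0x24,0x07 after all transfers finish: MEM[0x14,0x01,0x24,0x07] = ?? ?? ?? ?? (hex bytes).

MEM[0x14,0x01,0x24,0x07] = d1 9d ea bf

#0 dst[0x24+5] := {0xea,0x10,0xd1,0x61,0x26}
#1 dst[0x10+4] := {0xbe,0xbf,0x93,0x07}
#2 dst[0x04+7] := {0x50,0x39,0xbe,0xbf,0x93,0x07,0xd1}
#3 dst[0x00+2] := {0x94,0x9d}
#4 dst[0x1f+4] := {0xd1,0x2b,0x63,0xb3}
query mem[0x14]=0xd1, mem[0x01]=0x9d, mem[0x24]=0xea, mem[0x07]=0xbf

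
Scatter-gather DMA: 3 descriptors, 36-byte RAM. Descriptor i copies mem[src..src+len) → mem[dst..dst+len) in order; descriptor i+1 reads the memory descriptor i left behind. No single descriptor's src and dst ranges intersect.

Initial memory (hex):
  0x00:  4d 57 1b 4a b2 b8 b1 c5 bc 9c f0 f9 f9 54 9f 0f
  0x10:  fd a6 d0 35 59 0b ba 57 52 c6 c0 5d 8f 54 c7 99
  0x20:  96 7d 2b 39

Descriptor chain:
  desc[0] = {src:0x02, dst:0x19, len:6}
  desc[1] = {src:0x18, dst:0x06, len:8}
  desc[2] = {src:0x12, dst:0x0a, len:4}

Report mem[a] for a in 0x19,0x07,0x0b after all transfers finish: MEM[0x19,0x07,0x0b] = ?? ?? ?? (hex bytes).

[0] 0x02->0x19 len=6 : 1b 4a b2 b8 b1 c5
[1] 0x18->0x06 len=8 : 52 1b 4a b2 b8 b1 c5 99
[2] 0x12->0x0a len=4 : d0 35 59 0b
query mem[0x19]=0x1b, mem[0x07]=0x1b, mem[0x0b]=0x35

MEM[0x19,0x07,0x0b] = 1b 1b 35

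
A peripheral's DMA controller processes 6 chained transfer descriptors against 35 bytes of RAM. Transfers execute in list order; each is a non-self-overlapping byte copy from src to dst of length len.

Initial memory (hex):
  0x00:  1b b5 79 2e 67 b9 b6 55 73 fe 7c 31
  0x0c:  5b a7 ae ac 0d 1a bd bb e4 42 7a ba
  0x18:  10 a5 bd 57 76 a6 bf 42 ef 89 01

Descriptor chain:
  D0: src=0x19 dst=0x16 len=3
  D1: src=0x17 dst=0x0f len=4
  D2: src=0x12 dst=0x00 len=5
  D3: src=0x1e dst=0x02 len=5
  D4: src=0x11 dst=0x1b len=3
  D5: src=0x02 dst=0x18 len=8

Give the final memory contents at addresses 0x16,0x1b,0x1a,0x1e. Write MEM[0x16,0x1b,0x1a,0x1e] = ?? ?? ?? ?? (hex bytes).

D0: mem[0x16..0x18] <- [a5 bd 57]
D1: mem[0x0f..0x12] <- [bd 57 a5 bd]
D2: mem[0x00..0x04] <- [bd bb e4 42 a5]
D3: mem[0x02..0x06] <- [bf 42 ef 89 01]
D4: mem[0x1b..0x1d] <- [a5 bd bb]
D5: mem[0x18..0x1f] <- [bf 42 ef 89 01 55 73 fe]
query mem[0x16]=0xa5, mem[0x1b]=0x89, mem[0x1a]=0xef, mem[0x1e]=0x73

MEM[0x16,0x1b,0x1a,0x1e] = a5 89 ef 73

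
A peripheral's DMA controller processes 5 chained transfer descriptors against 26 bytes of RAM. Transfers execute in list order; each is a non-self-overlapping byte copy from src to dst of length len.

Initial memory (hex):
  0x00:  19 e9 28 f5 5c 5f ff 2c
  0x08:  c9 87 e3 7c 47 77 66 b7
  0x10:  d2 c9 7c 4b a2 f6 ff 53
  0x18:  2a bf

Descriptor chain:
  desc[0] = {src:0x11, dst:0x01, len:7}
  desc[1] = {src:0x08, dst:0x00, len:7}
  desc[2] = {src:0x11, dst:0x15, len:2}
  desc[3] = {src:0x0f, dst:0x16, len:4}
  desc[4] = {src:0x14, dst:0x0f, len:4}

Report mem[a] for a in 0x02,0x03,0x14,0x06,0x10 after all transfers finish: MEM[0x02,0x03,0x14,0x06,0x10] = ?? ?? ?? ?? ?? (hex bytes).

[0] 0x11->0x01 len=7 : c9 7c 4b a2 f6 ff 53
[1] 0x08->0x00 len=7 : c9 87 e3 7c 47 77 66
[2] 0x11->0x15 len=2 : c9 7c
[3] 0x0f->0x16 len=4 : b7 d2 c9 7c
[4] 0x14->0x0f len=4 : a2 c9 b7 d2
query mem[0x02]=0xe3, mem[0x03]=0x7c, mem[0x14]=0xa2, mem[0x06]=0x66, mem[0x10]=0xc9

MEM[0x02,0x03,0x14,0x06,0x10] = e3 7c a2 66 c9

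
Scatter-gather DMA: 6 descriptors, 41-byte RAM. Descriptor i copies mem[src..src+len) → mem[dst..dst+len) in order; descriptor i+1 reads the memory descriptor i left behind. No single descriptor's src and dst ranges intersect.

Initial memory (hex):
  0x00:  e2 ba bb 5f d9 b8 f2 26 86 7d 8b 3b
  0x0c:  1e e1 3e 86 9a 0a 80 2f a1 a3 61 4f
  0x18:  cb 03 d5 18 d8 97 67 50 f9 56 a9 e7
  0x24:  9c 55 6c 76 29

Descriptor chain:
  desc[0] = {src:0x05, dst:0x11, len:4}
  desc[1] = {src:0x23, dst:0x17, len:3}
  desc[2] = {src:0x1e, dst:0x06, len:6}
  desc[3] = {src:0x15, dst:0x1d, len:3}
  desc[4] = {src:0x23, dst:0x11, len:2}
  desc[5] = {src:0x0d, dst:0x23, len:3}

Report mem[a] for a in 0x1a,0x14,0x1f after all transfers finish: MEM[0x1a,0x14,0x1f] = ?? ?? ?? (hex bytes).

MEM[0x1a,0x14,0x1f] = d5 86 e7

#0 dst[0x11+4] := {0xb8,0xf2,0x26,0x86}
#1 dst[0x17+3] := {0xe7,0x9c,0x55}
#2 dst[0x06+6] := {0x67,0x50,0xf9,0x56,0xa9,0xe7}
#3 dst[0x1d+3] := {0xa3,0x61,0xe7}
#4 dst[0x11+2] := {0xe7,0x9c}
#5 dst[0x23+3] := {0xe1,0x3e,0x86}
query mem[0x1a]=0xd5, mem[0x14]=0x86, mem[0x1f]=0xe7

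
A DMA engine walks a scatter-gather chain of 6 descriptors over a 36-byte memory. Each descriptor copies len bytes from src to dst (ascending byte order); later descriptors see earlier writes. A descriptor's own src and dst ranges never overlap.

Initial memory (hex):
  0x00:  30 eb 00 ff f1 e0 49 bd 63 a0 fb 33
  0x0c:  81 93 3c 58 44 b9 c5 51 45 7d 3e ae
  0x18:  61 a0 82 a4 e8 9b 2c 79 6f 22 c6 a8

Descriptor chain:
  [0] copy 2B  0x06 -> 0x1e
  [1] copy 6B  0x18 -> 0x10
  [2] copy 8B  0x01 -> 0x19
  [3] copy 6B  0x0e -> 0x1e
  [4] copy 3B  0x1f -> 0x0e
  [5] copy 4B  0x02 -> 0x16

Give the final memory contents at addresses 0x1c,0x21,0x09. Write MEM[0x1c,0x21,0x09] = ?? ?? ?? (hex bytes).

[0] 0x06->0x1e len=2 : 49 bd
[1] 0x18->0x10 len=6 : 61 a0 82 a4 e8 9b
[2] 0x01->0x19 len=8 : eb 00 ff f1 e0 49 bd 63
[3] 0x0e->0x1e len=6 : 3c 58 61 a0 82 a4
[4] 0x1f->0x0e len=3 : 58 61 a0
[5] 0x02->0x16 len=4 : 00 ff f1 e0
query mem[0x1c]=0xf1, mem[0x21]=0xa0, mem[0x09]=0xa0

MEM[0x1c,0x21,0x09] = f1 a0 a0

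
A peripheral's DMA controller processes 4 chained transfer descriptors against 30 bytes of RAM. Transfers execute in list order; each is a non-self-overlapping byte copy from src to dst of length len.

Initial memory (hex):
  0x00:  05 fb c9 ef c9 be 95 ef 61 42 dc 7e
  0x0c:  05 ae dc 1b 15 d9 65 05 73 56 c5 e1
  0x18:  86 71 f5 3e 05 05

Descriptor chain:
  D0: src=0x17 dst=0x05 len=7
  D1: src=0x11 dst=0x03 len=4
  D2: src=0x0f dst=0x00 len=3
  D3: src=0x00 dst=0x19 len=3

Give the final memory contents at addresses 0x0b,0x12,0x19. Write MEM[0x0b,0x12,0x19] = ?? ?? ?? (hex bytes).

MEM[0x0b,0x12,0x19] = 05 65 1b

  after D0: wrote 7B at 0x05 = e18671f53e0505
  after D1: wrote 4B at 0x03 = d9650573
  after D2: wrote 3B at 0x00 = 1b15d9
  after D3: wrote 3B at 0x19 = 1b15d9
query mem[0x0b]=0x05, mem[0x12]=0x65, mem[0x19]=0x1b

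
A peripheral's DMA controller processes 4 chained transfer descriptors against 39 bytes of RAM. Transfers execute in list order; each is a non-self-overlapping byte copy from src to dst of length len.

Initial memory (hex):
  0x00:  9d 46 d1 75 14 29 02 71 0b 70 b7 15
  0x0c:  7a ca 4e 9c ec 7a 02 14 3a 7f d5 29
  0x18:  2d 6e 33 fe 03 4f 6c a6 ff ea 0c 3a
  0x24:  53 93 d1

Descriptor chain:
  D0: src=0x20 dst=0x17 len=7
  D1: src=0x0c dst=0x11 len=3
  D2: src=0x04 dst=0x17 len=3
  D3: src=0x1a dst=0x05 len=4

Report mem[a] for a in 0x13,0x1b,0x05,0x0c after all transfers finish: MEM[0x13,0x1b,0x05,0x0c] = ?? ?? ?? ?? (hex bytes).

MEM[0x13,0x1b,0x05,0x0c] = 4e 53 3a 7a

D0: mem[0x17..0x1d] <- [ff ea 0c 3a 53 93 d1]
D1: mem[0x11..0x13] <- [7a ca 4e]
D2: mem[0x17..0x19] <- [14 29 02]
D3: mem[0x05..0x08] <- [3a 53 93 d1]
query mem[0x13]=0x4e, mem[0x1b]=0x53, mem[0x05]=0x3a, mem[0x0c]=0x7a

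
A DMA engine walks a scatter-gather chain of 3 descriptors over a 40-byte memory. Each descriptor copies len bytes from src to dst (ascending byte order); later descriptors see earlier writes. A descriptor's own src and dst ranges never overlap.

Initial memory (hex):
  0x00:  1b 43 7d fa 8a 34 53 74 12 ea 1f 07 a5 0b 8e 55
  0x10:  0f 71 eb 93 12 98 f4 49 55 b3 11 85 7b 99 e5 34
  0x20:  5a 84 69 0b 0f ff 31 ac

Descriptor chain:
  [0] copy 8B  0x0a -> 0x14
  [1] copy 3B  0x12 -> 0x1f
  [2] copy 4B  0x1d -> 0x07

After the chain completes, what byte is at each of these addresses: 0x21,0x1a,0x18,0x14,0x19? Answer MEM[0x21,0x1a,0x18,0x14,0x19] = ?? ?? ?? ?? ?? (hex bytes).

[0] 0x0a->0x14 len=8 : 1f 07 a5 0b 8e 55 0f 71
[1] 0x12->0x1f len=3 : eb 93 1f
[2] 0x1d->0x07 len=4 : 99 e5 eb 93
query mem[0x21]=0x1f, mem[0x1a]=0x0f, mem[0x18]=0x8e, mem[0x14]=0x1f, mem[0x19]=0x55

MEM[0x21,0x1a,0x18,0x14,0x19] = 1f 0f 8e 1f 55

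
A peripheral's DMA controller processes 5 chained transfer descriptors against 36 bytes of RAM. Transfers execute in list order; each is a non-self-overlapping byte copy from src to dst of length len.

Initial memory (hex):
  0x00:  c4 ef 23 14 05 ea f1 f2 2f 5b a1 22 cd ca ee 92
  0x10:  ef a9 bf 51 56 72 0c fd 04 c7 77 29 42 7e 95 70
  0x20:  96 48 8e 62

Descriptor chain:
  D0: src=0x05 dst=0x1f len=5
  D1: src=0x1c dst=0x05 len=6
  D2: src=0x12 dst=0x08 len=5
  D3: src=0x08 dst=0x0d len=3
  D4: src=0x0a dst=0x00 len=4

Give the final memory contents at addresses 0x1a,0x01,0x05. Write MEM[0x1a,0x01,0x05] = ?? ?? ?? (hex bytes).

[0] 0x05->0x1f len=5 : ea f1 f2 2f 5b
[1] 0x1c->0x05 len=6 : 42 7e 95 ea f1 f2
[2] 0x12->0x08 len=5 : bf 51 56 72 0c
[3] 0x08->0x0d len=3 : bf 51 56
[4] 0x0a->0x00 len=4 : 56 72 0c bf
query mem[0x1a]=0x77, mem[0x01]=0x72, mem[0x05]=0x42

MEM[0x1a,0x01,0x05] = 77 72 42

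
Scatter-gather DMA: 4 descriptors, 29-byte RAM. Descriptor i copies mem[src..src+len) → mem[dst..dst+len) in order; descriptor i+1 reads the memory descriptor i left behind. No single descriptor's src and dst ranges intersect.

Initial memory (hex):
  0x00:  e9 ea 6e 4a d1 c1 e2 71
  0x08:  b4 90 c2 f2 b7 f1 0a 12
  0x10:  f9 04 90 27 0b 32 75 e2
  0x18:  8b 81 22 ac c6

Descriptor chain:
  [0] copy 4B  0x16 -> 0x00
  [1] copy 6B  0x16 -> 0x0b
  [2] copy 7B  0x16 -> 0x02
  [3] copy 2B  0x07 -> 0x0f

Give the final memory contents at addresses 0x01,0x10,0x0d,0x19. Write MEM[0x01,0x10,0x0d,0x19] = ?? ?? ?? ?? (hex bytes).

[0] 0x16->0x00 len=4 : 75 e2 8b 81
[1] 0x16->0x0b len=6 : 75 e2 8b 81 22 ac
[2] 0x16->0x02 len=7 : 75 e2 8b 81 22 ac c6
[3] 0x07->0x0f len=2 : ac c6
query mem[0x01]=0xe2, mem[0x10]=0xc6, mem[0x0d]=0x8b, mem[0x19]=0x81

MEM[0x01,0x10,0x0d,0x19] = e2 c6 8b 81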